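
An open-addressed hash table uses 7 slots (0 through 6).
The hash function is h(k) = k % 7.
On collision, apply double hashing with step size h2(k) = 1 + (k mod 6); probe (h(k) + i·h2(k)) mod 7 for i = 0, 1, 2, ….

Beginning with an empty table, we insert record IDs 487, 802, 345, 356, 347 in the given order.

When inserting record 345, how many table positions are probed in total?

Insert 487: h=4, slot 4 empty -> index 4.
Insert 802: h=4, h2=5, slot 4 occupied -> index 2.
Insert 345: h=2, h2=4, slot 2 occupied -> index 6.
Insert 356: h=6, h2=3, slots 6,2 occupied -> index 5.
Insert 347: h=4, h2=6, slot 4 occupied -> index 3.
Table: [., ., 802, 347, 487, 356, 345]

2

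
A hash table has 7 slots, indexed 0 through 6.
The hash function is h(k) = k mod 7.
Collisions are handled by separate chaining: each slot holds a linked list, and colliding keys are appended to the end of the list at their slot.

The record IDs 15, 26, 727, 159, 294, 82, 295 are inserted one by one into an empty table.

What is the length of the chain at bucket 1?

15 → bucket 1
26 → bucket 5
727 → bucket 6
159 → bucket 5 (collision)
294 → bucket 0
82 → bucket 5 (collision)
295 → bucket 1 (collision)
Final buckets:
0: 294
1: 15 -> 295
2: _
3: _
4: _
5: 26 -> 159 -> 82
6: 727

2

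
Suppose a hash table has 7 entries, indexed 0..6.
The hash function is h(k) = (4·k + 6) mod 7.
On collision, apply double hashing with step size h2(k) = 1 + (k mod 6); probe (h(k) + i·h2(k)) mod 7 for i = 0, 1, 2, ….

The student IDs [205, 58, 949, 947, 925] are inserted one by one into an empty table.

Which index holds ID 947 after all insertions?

6

205: h=0 → slot 0
58: h=0, h2=5, probe 0,5 → slot 5
949: h=1 → slot 1
947: h=0, h2=6, probe 0,6 → slot 6
925: h=3 → slot 3
Table: [205, 949, -, 925, -, 58, 947]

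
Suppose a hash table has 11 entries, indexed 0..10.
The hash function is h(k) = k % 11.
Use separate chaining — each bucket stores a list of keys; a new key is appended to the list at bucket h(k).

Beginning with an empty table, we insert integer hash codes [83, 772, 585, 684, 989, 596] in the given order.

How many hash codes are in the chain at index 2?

83 → bucket 6
772 → bucket 2
585 → bucket 2 (collision)
684 → bucket 2 (collision)
989 → bucket 10
596 → bucket 2 (collision)
Final buckets:
0: ∅
1: ∅
2: 772 -> 585 -> 684 -> 596
3: ∅
4: ∅
5: ∅
6: 83
7: ∅
8: ∅
9: ∅
10: 989

4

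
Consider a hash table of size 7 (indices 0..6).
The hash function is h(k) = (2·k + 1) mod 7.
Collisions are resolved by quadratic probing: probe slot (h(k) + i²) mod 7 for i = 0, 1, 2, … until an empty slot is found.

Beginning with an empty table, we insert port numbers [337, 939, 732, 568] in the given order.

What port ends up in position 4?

939

337 hashes to 3; slot 3 is free → place at 3.
939 hashes to 3; 3 taken → place at 4.
732 hashes to 2; slot 2 is free → place at 2.
568 hashes to 3; 3,4 taken → place at 0.
Table: [568, —, 732, 337, 939, —, —]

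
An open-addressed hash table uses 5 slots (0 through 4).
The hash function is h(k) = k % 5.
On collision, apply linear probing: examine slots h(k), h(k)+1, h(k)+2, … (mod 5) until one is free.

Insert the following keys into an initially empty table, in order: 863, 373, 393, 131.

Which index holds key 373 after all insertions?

4

863: h=3 => slot 3
373: h=3, probe 3,4 => slot 4
393: h=3, probe 3,4,0 => slot 0
131: h=1 => slot 1
Table: [393, 131, _, 863, 373]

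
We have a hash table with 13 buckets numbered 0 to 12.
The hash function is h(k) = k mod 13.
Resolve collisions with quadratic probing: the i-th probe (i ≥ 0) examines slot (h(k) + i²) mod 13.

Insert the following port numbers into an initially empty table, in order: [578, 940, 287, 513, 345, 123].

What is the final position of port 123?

10

Insert 578: h=6, slot 6 empty -> index 6.
Insert 940: h=4, slot 4 empty -> index 4.
Insert 287: h=1, slot 1 empty -> index 1.
Insert 513: h=6, slot 6 occupied -> index 7.
Insert 345: h=7, slot 7 occupied -> index 8.
Insert 123: h=6, slots 6,7 occupied -> index 10.
Table: [_, 287, _, _, 940, _, 578, 513, 345, _, 123, _, _]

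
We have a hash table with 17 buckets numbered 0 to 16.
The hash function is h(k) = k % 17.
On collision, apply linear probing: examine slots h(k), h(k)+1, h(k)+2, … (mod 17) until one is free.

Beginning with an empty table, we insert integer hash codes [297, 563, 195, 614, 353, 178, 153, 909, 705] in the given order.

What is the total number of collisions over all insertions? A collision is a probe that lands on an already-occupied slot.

297 hashes to 8; slot 8 is free -> place at 8.
563 hashes to 2; slot 2 is free -> place at 2.
195 hashes to 8; 8 taken -> place at 9.
614 hashes to 2; 2 taken -> place at 3.
353 hashes to 13; slot 13 is free -> place at 13.
178 hashes to 8; 8,9 taken -> place at 10.
153 hashes to 0; slot 0 is free -> place at 0.
909 hashes to 8; 8,9,10 taken -> place at 11.
705 hashes to 8; 8,9,10,11 taken -> place at 12.
Table: [153, -, 563, 614, -, -, -, -, 297, 195, 178, 909, 705, 353, -, -, -]

11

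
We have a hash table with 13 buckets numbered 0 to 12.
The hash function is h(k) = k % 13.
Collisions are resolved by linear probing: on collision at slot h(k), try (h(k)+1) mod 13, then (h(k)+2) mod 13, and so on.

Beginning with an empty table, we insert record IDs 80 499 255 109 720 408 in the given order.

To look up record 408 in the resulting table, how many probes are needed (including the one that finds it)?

Insert 80: h=2, slot 2 empty -> index 2.
Insert 499: h=5, slot 5 empty -> index 5.
Insert 255: h=8, slot 8 empty -> index 8.
Insert 109: h=5, slot 5 occupied -> index 6.
Insert 720: h=5, slots 5,6 occupied -> index 7.
Insert 408: h=5, slots 5,6,7,8 occupied -> index 9.
Table: [_, _, 80, _, _, 499, 109, 720, 255, 408, _, _, _]
Lookup 408: h=5, probe 5,6,7,8,9 → found at 9.

5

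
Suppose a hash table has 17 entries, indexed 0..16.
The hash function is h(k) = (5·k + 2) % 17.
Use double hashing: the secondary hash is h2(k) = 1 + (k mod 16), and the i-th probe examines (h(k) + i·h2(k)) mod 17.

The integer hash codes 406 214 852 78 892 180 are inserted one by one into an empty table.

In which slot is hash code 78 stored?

16

Insert 406: h=9, slot 9 empty → index 9.
Insert 214: h=1, slot 1 empty → index 1.
Insert 852: h=12, slot 12 empty → index 12.
Insert 78: h=1, h2=15, slot 1 occupied → index 16.
Insert 892: h=8, slot 8 empty → index 8.
Insert 180: h=1, h2=5, slot 1 occupied → index 6.
Table: [., 214, ., ., ., ., 180, ., 892, 406, ., ., 852, ., ., ., 78]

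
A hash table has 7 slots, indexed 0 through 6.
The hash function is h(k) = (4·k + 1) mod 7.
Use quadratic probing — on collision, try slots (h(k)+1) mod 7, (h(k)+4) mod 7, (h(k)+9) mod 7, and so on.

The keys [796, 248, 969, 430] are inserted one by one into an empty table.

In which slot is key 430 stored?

796 hashes to 0; slot 0 is free -> place at 0.
248 hashes to 6; slot 6 is free -> place at 6.
969 hashes to 6; 6,0 taken -> place at 3.
430 hashes to 6; 6,0,3 taken -> place at 1.
Table: [796, 430, _, 969, _, _, 248]

1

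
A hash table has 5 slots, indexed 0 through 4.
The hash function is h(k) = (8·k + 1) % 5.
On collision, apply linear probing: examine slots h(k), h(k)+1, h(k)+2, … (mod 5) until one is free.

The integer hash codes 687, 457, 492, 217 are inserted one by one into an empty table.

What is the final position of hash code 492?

Insert 687: h=2, slot 2 empty => index 2.
Insert 457: h=2, slot 2 occupied => index 3.
Insert 492: h=2, slots 2,3 occupied => index 4.
Insert 217: h=2, slots 2,3,4 occupied => index 0.
Table: [217, ∅, 687, 457, 492]

4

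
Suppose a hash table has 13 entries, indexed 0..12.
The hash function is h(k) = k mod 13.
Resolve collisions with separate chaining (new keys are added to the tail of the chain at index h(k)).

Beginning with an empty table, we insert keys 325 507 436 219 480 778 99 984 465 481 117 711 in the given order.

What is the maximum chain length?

Insert 325: h=0, bucket 0 empty -> new chain.
Insert 507: h=0, bucket 0 nonempty -> append to chain.
Insert 436: h=7, bucket 7 empty -> new chain.
Insert 219: h=11, bucket 11 empty -> new chain.
Insert 480: h=12, bucket 12 empty -> new chain.
Insert 778: h=11, bucket 11 nonempty -> append to chain.
Insert 99: h=8, bucket 8 empty -> new chain.
Insert 984: h=9, bucket 9 empty -> new chain.
Insert 465: h=10, bucket 10 empty -> new chain.
Insert 481: h=0, bucket 0 nonempty -> append to chain.
Insert 117: h=0, bucket 0 nonempty -> append to chain.
Insert 711: h=9, bucket 9 nonempty -> append to chain.
Final buckets:
0: 325 -> 507 -> 481 -> 117
1: _
2: _
3: _
4: _
5: _
6: _
7: 436
8: 99
9: 984 -> 711
10: 465
11: 219 -> 778
12: 480

4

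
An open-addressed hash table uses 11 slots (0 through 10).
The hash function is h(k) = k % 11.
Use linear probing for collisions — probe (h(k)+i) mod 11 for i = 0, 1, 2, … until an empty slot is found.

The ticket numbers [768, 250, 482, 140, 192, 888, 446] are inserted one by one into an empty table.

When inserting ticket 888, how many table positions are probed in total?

5

Insert 768: h=9, slot 9 empty → index 9.
Insert 250: h=8, slot 8 empty → index 8.
Insert 482: h=9, slot 9 occupied → index 10.
Insert 140: h=8, slots 8,9,10 occupied → index 0.
Insert 192: h=5, slot 5 empty → index 5.
Insert 888: h=8, slots 8,9,10,0 occupied → index 1.
Insert 446: h=6, slot 6 empty → index 6.
Table: [140, 888, ∅, ∅, ∅, 192, 446, ∅, 250, 768, 482]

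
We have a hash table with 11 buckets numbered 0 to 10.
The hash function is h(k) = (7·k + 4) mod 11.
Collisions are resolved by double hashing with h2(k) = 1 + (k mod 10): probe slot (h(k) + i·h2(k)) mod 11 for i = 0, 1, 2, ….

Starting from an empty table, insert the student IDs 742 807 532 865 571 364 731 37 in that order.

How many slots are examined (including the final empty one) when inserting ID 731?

742 hashes to 6; slot 6 is free => place at 6.
807 hashes to 10; slot 10 is free => place at 10.
532 hashes to 10, h2=3; 10 taken => place at 2.
865 hashes to 9; slot 9 is free => place at 9.
571 hashes to 8; slot 8 is free => place at 8.
364 hashes to 0; slot 0 is free => place at 0.
731 hashes to 6, h2=2; 6,8,10 taken => place at 1.
37 hashes to 10, h2=8; 10 taken => place at 7.
Table: [364, 731, 532, -, -, -, 742, 37, 571, 865, 807]

4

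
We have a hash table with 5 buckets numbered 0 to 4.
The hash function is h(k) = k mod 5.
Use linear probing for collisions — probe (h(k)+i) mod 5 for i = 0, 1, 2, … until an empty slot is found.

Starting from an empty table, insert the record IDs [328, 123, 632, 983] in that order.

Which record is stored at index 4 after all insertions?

328: h=3 => slot 3
123: h=3, probe 3,4 => slot 4
632: h=2 => slot 2
983: h=3, probe 3,4,0 => slot 0
Table: [983, -, 632, 328, 123]

123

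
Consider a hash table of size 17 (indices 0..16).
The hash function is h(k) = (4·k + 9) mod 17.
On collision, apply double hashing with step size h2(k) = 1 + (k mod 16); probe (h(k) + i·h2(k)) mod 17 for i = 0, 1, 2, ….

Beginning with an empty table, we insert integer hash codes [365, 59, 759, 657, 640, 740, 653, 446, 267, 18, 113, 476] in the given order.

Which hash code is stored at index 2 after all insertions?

59

365: h=7 → slot 7
59: h=7, h2=12, probe 7,2 → slot 2
759: h=2, h2=8, probe 2,10 → slot 10
657: h=2, h2=2, probe 2,4 → slot 4
640: h=2, h2=1, probe 2,3 → slot 3
740: h=11 → slot 11
653: h=3, h2=14, probe 3,0 → slot 0
446: h=8 → slot 8
267: h=6 → slot 6
18: h=13 → slot 13
113: h=2, h2=2, probe 2,4,6,8,10,12 → slot 12
476: h=9 → slot 9
Table: [653, _, 59, 640, 657, _, 267, 365, 446, 476, 759, 740, 113, 18, _, _, _]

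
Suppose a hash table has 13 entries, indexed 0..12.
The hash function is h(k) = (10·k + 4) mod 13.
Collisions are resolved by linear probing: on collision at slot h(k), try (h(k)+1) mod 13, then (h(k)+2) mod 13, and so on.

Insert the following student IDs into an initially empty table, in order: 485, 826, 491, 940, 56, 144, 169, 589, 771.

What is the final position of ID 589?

485: h=5 → slot 5
826: h=9 → slot 9
491: h=0 → slot 0
940: h=5, probe 5,6 → slot 6
56: h=5, probe 5,6,7 → slot 7
144: h=1 → slot 1
169: h=4 → slot 4
589: h=5, probe 5,6,7,8 → slot 8
771: h=5, probe 5,6,7,8,9,10 → slot 10
Table: [491, 144, -, -, 169, 485, 940, 56, 589, 826, 771, -, -]

8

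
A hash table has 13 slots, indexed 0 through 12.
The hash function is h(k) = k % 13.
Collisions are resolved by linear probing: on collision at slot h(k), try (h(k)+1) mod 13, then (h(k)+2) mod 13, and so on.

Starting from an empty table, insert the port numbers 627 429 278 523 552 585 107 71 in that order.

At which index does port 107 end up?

7

Insert 627: h=3, slot 3 empty → index 3.
Insert 429: h=0, slot 0 empty → index 0.
Insert 278: h=5, slot 5 empty → index 5.
Insert 523: h=3, slot 3 occupied → index 4.
Insert 552: h=6, slot 6 empty → index 6.
Insert 585: h=0, slot 0 occupied → index 1.
Insert 107: h=3, slots 3,4,5,6 occupied → index 7.
Insert 71: h=6, slots 6,7 occupied → index 8.
Table: [429, 585, ., 627, 523, 278, 552, 107, 71, ., ., ., .]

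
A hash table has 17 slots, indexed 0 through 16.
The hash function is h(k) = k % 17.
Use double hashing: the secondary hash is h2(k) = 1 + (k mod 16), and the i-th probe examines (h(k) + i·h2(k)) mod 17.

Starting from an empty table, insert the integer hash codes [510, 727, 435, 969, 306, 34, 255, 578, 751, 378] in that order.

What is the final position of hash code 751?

2

510 hashes to 0; slot 0 is free → place at 0.
727 hashes to 13; slot 13 is free → place at 13.
435 hashes to 10; slot 10 is free → place at 10.
969 hashes to 0, h2=10; 0,10 taken → place at 3.
306 hashes to 0, h2=3; 0,3 taken → place at 6.
34 hashes to 0, h2=3; 0,3,6 taken → place at 9.
255 hashes to 0, h2=16; 0 taken → place at 16.
578 hashes to 0, h2=3; 0,3,6,9 taken → place at 12.
751 hashes to 3, h2=16; 3 taken → place at 2.
378 hashes to 4; slot 4 is free → place at 4.
Table: [510, ∅, 751, 969, 378, ∅, 306, ∅, ∅, 34, 435, ∅, 578, 727, ∅, ∅, 255]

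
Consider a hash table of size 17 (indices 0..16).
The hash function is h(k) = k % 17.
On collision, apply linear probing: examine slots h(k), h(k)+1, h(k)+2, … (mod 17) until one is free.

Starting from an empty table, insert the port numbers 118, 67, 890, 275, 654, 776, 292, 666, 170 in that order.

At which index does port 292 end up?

118: h=16 → slot 16
67: h=16, probe 16,0 → slot 0
890: h=6 → slot 6
275: h=3 → slot 3
654: h=8 → slot 8
776: h=11 → slot 11
292: h=3, probe 3,4 → slot 4
666: h=3, probe 3,4,5 → slot 5
170: h=0, probe 0,1 → slot 1
Table: [67, 170, —, 275, 292, 666, 890, —, 654, —, —, 776, —, —, —, —, 118]

4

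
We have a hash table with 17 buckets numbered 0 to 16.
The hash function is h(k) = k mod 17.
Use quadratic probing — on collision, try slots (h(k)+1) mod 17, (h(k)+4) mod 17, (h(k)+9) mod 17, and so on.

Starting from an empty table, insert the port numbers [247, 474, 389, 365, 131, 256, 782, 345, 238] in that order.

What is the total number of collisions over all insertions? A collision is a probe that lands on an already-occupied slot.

Insert 247: h=9, slot 9 empty → index 9.
Insert 474: h=15, slot 15 empty → index 15.
Insert 389: h=15, slot 15 occupied → index 16.
Insert 365: h=8, slot 8 empty → index 8.
Insert 131: h=12, slot 12 empty → index 12.
Insert 256: h=1, slot 1 empty → index 1.
Insert 782: h=0, slot 0 empty → index 0.
Insert 345: h=5, slot 5 empty → index 5.
Insert 238: h=0, slots 0,1 occupied → index 4.
Table: [782, 256, —, —, 238, 345, —, —, 365, 247, —, —, 131, —, —, 474, 389]

3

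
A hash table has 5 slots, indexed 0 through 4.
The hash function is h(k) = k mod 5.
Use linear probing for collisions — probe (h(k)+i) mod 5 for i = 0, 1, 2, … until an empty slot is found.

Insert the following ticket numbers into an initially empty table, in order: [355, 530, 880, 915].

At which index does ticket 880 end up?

355 hashes to 0; slot 0 is free -> place at 0.
530 hashes to 0; 0 taken -> place at 1.
880 hashes to 0; 0,1 taken -> place at 2.
915 hashes to 0; 0,1,2 taken -> place at 3.
Table: [355, 530, 880, 915, —]

2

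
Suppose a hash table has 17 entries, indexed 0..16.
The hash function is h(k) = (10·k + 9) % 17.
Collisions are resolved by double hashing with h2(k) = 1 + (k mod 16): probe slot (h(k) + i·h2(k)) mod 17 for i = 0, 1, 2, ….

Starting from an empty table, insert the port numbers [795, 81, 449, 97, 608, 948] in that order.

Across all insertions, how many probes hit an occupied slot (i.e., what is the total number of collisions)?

795 hashes to 3; slot 3 is free -> place at 3.
81 hashes to 3, h2=2; 3 taken -> place at 5.
449 hashes to 11; slot 11 is free -> place at 11.
97 hashes to 10; slot 10 is free -> place at 10.
608 hashes to 3, h2=1; 3 taken -> place at 4.
948 hashes to 3, h2=5; 3 taken -> place at 8.
Table: [., ., ., 795, 608, 81, ., ., 948, ., 97, 449, ., ., ., ., .]

3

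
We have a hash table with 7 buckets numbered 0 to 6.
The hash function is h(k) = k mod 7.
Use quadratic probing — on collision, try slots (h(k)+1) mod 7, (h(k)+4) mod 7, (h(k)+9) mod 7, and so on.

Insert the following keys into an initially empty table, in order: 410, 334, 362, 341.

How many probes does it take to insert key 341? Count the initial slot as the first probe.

Insert 410: h=4, slot 4 empty => index 4.
Insert 334: h=5, slot 5 empty => index 5.
Insert 362: h=5, slot 5 occupied => index 6.
Insert 341: h=5, slots 5,6 occupied => index 2.
Table: [∅, ∅, 341, ∅, 410, 334, 362]

3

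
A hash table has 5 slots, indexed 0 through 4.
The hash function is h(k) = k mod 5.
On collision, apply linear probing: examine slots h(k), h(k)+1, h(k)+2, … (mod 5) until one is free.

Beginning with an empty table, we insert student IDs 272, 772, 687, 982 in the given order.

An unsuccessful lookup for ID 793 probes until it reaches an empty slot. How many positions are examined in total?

272 hashes to 2; slot 2 is free => place at 2.
772 hashes to 2; 2 taken => place at 3.
687 hashes to 2; 2,3 taken => place at 4.
982 hashes to 2; 2,3,4 taken => place at 0.
Table: [982, -, 272, 772, 687]
Lookup 793: h=3, probe 3,4,0,1 → slot 1 empty, not found.

4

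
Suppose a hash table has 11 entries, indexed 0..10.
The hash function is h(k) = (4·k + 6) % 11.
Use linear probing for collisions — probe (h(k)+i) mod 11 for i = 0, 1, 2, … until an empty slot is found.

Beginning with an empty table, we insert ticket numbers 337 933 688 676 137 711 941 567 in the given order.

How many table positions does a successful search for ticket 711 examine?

337 hashes to 1; slot 1 is free → place at 1.
933 hashes to 9; slot 9 is free → place at 9.
688 hashes to 8; slot 8 is free → place at 8.
676 hashes to 4; slot 4 is free → place at 4.
137 hashes to 4; 4 taken → place at 5.
711 hashes to 1; 1 taken → place at 2.
941 hashes to 8; 8,9 taken → place at 10.
567 hashes to 8; 8,9,10 taken → place at 0.
Table: [567, 337, 711, _, 676, 137, _, _, 688, 933, 941]
Lookup 711: h=1, probe 1,2 → found at 2.

2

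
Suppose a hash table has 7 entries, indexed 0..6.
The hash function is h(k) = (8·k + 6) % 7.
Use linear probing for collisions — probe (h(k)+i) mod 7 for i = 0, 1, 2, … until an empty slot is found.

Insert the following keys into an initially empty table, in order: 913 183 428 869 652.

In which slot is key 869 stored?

913: h=2 → slot 2
183: h=0 → slot 0
428: h=0, probe 0,1 → slot 1
869: h=0, probe 0,1,2,3 → slot 3
652: h=0, probe 0,1,2,3,4 → slot 4
Table: [183, 428, 913, 869, 652, ∅, ∅]

3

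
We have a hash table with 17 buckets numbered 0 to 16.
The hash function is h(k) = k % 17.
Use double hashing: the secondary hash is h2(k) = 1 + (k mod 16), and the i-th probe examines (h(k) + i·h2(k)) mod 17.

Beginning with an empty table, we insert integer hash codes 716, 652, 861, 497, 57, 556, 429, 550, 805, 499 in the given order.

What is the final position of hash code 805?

Insert 716: h=2, slot 2 empty -> index 2.
Insert 652: h=6, slot 6 empty -> index 6.
Insert 861: h=11, slot 11 empty -> index 11.
Insert 497: h=4, slot 4 empty -> index 4.
Insert 57: h=6, h2=10, slot 6 occupied -> index 16.
Insert 556: h=12, slot 12 empty -> index 12.
Insert 429: h=4, h2=14, slot 4 occupied -> index 1.
Insert 550: h=6, h2=7, slot 6 occupied -> index 13.
Insert 805: h=6, h2=6, slots 6,12,1 occupied -> index 7.
Insert 499: h=6, h2=4, slot 6 occupied -> index 10.
Table: [., 429, 716, ., 497, ., 652, 805, ., ., 499, 861, 556, 550, ., ., 57]

7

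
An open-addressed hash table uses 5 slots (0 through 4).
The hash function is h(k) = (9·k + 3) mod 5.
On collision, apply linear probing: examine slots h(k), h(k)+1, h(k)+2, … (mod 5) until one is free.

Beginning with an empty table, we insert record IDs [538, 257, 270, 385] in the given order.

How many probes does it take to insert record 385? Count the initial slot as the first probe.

2

Insert 538: h=0, slot 0 empty => index 0.
Insert 257: h=1, slot 1 empty => index 1.
Insert 270: h=3, slot 3 empty => index 3.
Insert 385: h=3, slot 3 occupied => index 4.
Table: [538, 257, _, 270, 385]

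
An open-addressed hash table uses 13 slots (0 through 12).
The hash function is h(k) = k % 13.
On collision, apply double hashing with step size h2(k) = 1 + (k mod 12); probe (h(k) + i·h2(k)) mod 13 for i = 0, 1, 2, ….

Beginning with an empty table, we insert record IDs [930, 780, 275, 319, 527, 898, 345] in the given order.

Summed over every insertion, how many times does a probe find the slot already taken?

930 hashes to 7; slot 7 is free → place at 7.
780 hashes to 0; slot 0 is free → place at 0.
275 hashes to 2; slot 2 is free → place at 2.
319 hashes to 7, h2=8; 7,2 taken → place at 10.
527 hashes to 7, h2=12; 7 taken → place at 6.
898 hashes to 1; slot 1 is free → place at 1.
345 hashes to 7, h2=10; 7 taken → place at 4.
Table: [780, 898, 275, _, 345, _, 527, 930, _, _, 319, _, _]

4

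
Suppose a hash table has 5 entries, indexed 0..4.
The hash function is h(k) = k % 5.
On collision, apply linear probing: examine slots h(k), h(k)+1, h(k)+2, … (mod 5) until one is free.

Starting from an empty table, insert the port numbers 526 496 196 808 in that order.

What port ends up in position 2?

496

526: h=1 → slot 1
496: h=1, probe 1,2 → slot 2
196: h=1, probe 1,2,3 → slot 3
808: h=3, probe 3,4 → slot 4
Table: [., 526, 496, 196, 808]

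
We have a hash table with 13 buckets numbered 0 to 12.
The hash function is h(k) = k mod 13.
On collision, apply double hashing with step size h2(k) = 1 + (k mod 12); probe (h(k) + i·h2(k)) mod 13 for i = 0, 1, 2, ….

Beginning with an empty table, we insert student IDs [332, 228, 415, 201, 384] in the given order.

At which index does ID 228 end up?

8

Insert 332: h=7, slot 7 empty -> index 7.
Insert 228: h=7, h2=1, slot 7 occupied -> index 8.
Insert 415: h=12, slot 12 empty -> index 12.
Insert 201: h=6, slot 6 empty -> index 6.
Insert 384: h=7, h2=1, slots 7,8 occupied -> index 9.
Table: [-, -, -, -, -, -, 201, 332, 228, 384, -, -, 415]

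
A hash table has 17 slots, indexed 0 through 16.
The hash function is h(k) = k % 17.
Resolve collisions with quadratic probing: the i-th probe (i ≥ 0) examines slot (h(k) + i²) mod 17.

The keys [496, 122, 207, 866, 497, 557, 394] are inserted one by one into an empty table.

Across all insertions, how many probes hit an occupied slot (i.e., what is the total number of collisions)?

496: h=3 => slot 3
122: h=3, probe 3,4 => slot 4
207: h=3, probe 3,4,7 => slot 7
866: h=16 => slot 16
497: h=4, probe 4,5 => slot 5
557: h=13 => slot 13
394: h=3, probe 3,4,7,12 => slot 12
Table: [—, —, —, 496, 122, 497, —, 207, —, —, —, —, 394, 557, —, —, 866]

7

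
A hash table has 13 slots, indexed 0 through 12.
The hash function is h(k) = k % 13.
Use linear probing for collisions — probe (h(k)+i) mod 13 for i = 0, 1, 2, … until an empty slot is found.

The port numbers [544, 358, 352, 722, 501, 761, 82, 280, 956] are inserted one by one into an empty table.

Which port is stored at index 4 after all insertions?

82

544 hashes to 11; slot 11 is free → place at 11.
358 hashes to 7; slot 7 is free → place at 7.
352 hashes to 1; slot 1 is free → place at 1.
722 hashes to 7; 7 taken → place at 8.
501 hashes to 7; 7,8 taken → place at 9.
761 hashes to 7; 7,8,9 taken → place at 10.
82 hashes to 4; slot 4 is free → place at 4.
280 hashes to 7; 7,8,9,10,11 taken → place at 12.
956 hashes to 7; 7,8,9,10,11,12 taken → place at 0.
Table: [956, 352, ∅, ∅, 82, ∅, ∅, 358, 722, 501, 761, 544, 280]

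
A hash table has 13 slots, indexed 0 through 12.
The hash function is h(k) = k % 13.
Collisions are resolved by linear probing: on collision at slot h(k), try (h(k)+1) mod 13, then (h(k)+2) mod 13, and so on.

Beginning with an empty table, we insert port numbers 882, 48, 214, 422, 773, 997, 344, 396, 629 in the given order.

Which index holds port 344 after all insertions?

12

Insert 882: h=11, slot 11 empty → index 11.
Insert 48: h=9, slot 9 empty → index 9.
Insert 214: h=6, slot 6 empty → index 6.
Insert 422: h=6, slot 6 occupied → index 7.
Insert 773: h=6, slots 6,7 occupied → index 8.
Insert 997: h=9, slot 9 occupied → index 10.
Insert 344: h=6, slots 6,7,8,9,10,11 occupied → index 12.
Insert 396: h=6, slots 6,7,8,9,10,11,12 occupied → index 0.
Insert 629: h=5, slot 5 empty → index 5.
Table: [396, ∅, ∅, ∅, ∅, 629, 214, 422, 773, 48, 997, 882, 344]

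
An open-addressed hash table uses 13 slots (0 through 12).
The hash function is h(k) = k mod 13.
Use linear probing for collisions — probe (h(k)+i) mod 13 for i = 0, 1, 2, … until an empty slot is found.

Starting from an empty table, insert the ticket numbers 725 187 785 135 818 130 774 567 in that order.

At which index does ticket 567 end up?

9

725 hashes to 10; slot 10 is free → place at 10.
187 hashes to 5; slot 5 is free → place at 5.
785 hashes to 5; 5 taken → place at 6.
135 hashes to 5; 5,6 taken → place at 7.
818 hashes to 12; slot 12 is free → place at 12.
130 hashes to 0; slot 0 is free → place at 0.
774 hashes to 7; 7 taken → place at 8.
567 hashes to 8; 8 taken → place at 9.
Table: [130, ., ., ., ., 187, 785, 135, 774, 567, 725, ., 818]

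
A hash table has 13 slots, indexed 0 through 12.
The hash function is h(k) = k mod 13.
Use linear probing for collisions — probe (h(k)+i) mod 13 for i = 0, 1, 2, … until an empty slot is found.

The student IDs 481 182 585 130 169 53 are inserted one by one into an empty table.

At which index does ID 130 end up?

481: h=0 → slot 0
182: h=0, probe 0,1 → slot 1
585: h=0, probe 0,1,2 → slot 2
130: h=0, probe 0,1,2,3 → slot 3
169: h=0, probe 0,1,2,3,4 → slot 4
53: h=1, probe 1,2,3,4,5 → slot 5
Table: [481, 182, 585, 130, 169, 53, _, _, _, _, _, _, _]

3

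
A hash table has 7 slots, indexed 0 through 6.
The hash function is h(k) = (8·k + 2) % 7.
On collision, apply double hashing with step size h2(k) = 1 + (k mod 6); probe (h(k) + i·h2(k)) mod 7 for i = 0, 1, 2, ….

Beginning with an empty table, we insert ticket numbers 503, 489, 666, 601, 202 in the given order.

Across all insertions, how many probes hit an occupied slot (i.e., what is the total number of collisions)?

5

Insert 503: h=1, slot 1 empty -> index 1.
Insert 489: h=1, h2=4, slot 1 occupied -> index 5.
Insert 666: h=3, slot 3 empty -> index 3.
Insert 601: h=1, h2=2, slots 1,3,5 occupied -> index 0.
Insert 202: h=1, h2=5, slot 1 occupied -> index 6.
Table: [601, 503, ∅, 666, ∅, 489, 202]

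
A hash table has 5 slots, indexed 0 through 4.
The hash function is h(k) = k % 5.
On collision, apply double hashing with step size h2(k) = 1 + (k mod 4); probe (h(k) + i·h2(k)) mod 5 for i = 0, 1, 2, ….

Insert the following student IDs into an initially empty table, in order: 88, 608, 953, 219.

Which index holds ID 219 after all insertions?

2

Insert 88: h=3, slot 3 empty → index 3.
Insert 608: h=3, h2=1, slot 3 occupied → index 4.
Insert 953: h=3, h2=2, slot 3 occupied → index 0.
Insert 219: h=4, h2=4, slots 4,3 occupied → index 2.
Table: [953, ., 219, 88, 608]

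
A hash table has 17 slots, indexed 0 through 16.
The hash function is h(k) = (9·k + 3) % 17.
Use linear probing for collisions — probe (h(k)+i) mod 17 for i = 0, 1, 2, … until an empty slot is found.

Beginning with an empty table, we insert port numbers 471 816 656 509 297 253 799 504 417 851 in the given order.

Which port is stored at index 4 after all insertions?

Insert 471: h=9, slot 9 empty -> index 9.
Insert 816: h=3, slot 3 empty -> index 3.
Insert 656: h=8, slot 8 empty -> index 8.
Insert 509: h=11, slot 11 empty -> index 11.
Insert 297: h=7, slot 7 empty -> index 7.
Insert 253: h=2, slot 2 empty -> index 2.
Insert 799: h=3, slot 3 occupied -> index 4.
Insert 504: h=0, slot 0 empty -> index 0.
Insert 417: h=16, slot 16 empty -> index 16.
Insert 851: h=12, slot 12 empty -> index 12.
Table: [504, —, 253, 816, 799, —, —, 297, 656, 471, —, 509, 851, —, —, —, 417]

799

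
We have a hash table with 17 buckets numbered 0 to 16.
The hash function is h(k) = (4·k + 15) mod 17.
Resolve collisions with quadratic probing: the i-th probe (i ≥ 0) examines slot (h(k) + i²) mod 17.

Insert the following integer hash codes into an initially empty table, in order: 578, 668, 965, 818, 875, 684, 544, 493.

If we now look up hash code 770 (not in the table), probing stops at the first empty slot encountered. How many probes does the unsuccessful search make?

578 hashes to 15; slot 15 is free -> place at 15.
668 hashes to 1; slot 1 is free -> place at 1.
965 hashes to 16; slot 16 is free -> place at 16.
818 hashes to 6; slot 6 is free -> place at 6.
875 hashes to 13; slot 13 is free -> place at 13.
684 hashes to 14; slot 14 is free -> place at 14.
544 hashes to 15; 15,16 taken -> place at 2.
493 hashes to 15; 15,16,2 taken -> place at 7.
Table: [—, 668, 544, —, —, —, 818, 493, —, —, —, —, —, 875, 684, 578, 965]
Lookup 770: h=1, probe 1,2,5 → slot 5 empty, not found.

3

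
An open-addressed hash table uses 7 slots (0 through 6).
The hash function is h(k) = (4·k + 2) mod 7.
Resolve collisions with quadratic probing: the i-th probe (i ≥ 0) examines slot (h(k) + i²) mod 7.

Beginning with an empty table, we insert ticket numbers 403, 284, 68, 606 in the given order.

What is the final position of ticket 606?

6

Insert 403: h=4, slot 4 empty => index 4.
Insert 284: h=4, slot 4 occupied => index 5.
Insert 68: h=1, slot 1 empty => index 1.
Insert 606: h=4, slots 4,5,1 occupied => index 6.
Table: [—, 68, —, —, 403, 284, 606]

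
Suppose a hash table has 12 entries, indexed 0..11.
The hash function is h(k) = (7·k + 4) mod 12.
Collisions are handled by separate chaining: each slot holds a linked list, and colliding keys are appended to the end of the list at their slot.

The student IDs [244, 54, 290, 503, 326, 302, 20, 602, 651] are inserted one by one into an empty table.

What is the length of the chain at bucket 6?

4

Insert 244: h=8, bucket 8 empty -> new chain.
Insert 54: h=10, bucket 10 empty -> new chain.
Insert 290: h=6, bucket 6 empty -> new chain.
Insert 503: h=9, bucket 9 empty -> new chain.
Insert 326: h=6, bucket 6 nonempty -> append to chain.
Insert 302: h=6, bucket 6 nonempty -> append to chain.
Insert 20: h=0, bucket 0 empty -> new chain.
Insert 602: h=6, bucket 6 nonempty -> append to chain.
Insert 651: h=1, bucket 1 empty -> new chain.
Final buckets:
0: 20
1: 651
2: —
3: —
4: —
5: —
6: 290 -> 326 -> 302 -> 602
7: —
8: 244
9: 503
10: 54
11: —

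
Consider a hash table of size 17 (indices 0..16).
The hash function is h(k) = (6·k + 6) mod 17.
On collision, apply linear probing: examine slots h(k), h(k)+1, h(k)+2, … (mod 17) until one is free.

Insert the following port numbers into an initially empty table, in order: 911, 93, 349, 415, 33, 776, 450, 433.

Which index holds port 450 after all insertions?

5

Insert 911: h=15, slot 15 empty → index 15.
Insert 93: h=3, slot 3 empty → index 3.
Insert 349: h=9, slot 9 empty → index 9.
Insert 415: h=14, slot 14 empty → index 14.
Insert 33: h=0, slot 0 empty → index 0.
Insert 776: h=4, slot 4 empty → index 4.
Insert 450: h=3, slots 3,4 occupied → index 5.
Insert 433: h=3, slots 3,4,5 occupied → index 6.
Table: [33, _, _, 93, 776, 450, 433, _, _, 349, _, _, _, _, 415, 911, _]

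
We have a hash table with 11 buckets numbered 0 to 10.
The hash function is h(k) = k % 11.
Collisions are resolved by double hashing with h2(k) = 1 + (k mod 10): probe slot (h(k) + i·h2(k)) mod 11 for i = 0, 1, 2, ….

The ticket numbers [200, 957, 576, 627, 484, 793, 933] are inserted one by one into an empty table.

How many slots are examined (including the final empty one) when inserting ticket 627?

2

200 hashes to 2; slot 2 is free => place at 2.
957 hashes to 0; slot 0 is free => place at 0.
576 hashes to 4; slot 4 is free => place at 4.
627 hashes to 0, h2=8; 0 taken => place at 8.
484 hashes to 0, h2=5; 0 taken => place at 5.
793 hashes to 1; slot 1 is free => place at 1.
933 hashes to 9; slot 9 is free => place at 9.
Table: [957, 793, 200, —, 576, 484, —, —, 627, 933, —]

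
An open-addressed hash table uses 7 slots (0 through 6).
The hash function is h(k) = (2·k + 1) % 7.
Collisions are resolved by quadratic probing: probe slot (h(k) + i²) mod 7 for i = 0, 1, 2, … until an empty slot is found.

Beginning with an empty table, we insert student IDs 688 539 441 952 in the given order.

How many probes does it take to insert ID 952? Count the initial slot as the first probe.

688: h=5 -> slot 5
539: h=1 -> slot 1
441: h=1, probe 1,2 -> slot 2
952: h=1, probe 1,2,5,3 -> slot 3
Table: [_, 539, 441, 952, _, 688, _]

4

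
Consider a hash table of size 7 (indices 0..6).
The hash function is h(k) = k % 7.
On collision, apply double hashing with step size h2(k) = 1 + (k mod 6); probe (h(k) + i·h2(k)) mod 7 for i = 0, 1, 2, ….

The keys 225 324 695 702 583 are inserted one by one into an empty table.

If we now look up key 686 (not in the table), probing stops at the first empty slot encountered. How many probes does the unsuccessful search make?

3

225 hashes to 1; slot 1 is free => place at 1.
324 hashes to 2; slot 2 is free => place at 2.
695 hashes to 2, h2=6; 2,1 taken => place at 0.
702 hashes to 2, h2=1; 2 taken => place at 3.
583 hashes to 2, h2=2; 2 taken => place at 4.
Table: [695, 225, 324, 702, 583, _, _]
Lookup 686: h=0, h2=3, probe 0,3,6 → slot 6 empty, not found.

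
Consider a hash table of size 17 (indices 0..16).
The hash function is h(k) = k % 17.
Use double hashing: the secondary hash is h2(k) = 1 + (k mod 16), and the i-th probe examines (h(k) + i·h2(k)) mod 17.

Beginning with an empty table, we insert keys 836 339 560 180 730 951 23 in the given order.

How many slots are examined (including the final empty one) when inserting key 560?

Insert 836: h=3, slot 3 empty -> index 3.
Insert 339: h=16, slot 16 empty -> index 16.
Insert 560: h=16, h2=1, slot 16 occupied -> index 0.
Insert 180: h=10, slot 10 empty -> index 10.
Insert 730: h=16, h2=11, slots 16,10 occupied -> index 4.
Insert 951: h=16, h2=8, slot 16 occupied -> index 7.
Insert 23: h=6, slot 6 empty -> index 6.
Table: [560, _, _, 836, 730, _, 23, 951, _, _, 180, _, _, _, _, _, 339]

2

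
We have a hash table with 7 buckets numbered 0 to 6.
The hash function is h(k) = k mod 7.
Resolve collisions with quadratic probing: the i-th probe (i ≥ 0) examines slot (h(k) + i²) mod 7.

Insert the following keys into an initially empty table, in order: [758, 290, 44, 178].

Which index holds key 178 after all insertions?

4

758 hashes to 2; slot 2 is free => place at 2.
290 hashes to 3; slot 3 is free => place at 3.
44 hashes to 2; 2,3 taken => place at 6.
178 hashes to 3; 3 taken => place at 4.
Table: [., ., 758, 290, 178, ., 44]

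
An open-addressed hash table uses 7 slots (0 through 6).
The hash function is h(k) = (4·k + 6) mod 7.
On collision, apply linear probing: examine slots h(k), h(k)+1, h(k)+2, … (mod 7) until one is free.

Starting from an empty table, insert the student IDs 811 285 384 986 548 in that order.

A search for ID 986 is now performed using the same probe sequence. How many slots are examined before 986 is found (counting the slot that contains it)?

3

Insert 811: h=2, slot 2 empty → index 2.
Insert 285: h=5, slot 5 empty → index 5.
Insert 384: h=2, slot 2 occupied → index 3.
Insert 986: h=2, slots 2,3 occupied → index 4.
Insert 548: h=0, slot 0 empty → index 0.
Table: [548, —, 811, 384, 986, 285, —]
Lookup 986: h=2, probe 2,3,4 → found at 4.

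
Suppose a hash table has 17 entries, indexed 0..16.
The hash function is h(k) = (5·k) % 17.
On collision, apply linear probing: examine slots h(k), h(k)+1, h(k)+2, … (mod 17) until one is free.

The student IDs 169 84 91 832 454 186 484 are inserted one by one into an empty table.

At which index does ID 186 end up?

16

169 hashes to 12; slot 12 is free → place at 12.
84 hashes to 12; 12 taken → place at 13.
91 hashes to 13; 13 taken → place at 14.
832 hashes to 12; 12,13,14 taken → place at 15.
454 hashes to 9; slot 9 is free → place at 9.
186 hashes to 12; 12,13,14,15 taken → place at 16.
484 hashes to 6; slot 6 is free → place at 6.
Table: [., ., ., ., ., ., 484, ., ., 454, ., ., 169, 84, 91, 832, 186]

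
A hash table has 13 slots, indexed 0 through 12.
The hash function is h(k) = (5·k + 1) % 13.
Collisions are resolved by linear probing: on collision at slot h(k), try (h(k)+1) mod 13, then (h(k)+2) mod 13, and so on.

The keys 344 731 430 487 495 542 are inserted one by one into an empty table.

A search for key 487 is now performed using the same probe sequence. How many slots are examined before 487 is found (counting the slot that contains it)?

Insert 344: h=5, slot 5 empty → index 5.
Insert 731: h=3, slot 3 empty → index 3.
Insert 430: h=6, slot 6 empty → index 6.
Insert 487: h=5, slots 5,6 occupied → index 7.
Insert 495: h=6, slots 6,7 occupied → index 8.
Insert 542: h=7, slots 7,8 occupied → index 9.
Table: [_, _, _, 731, _, 344, 430, 487, 495, 542, _, _, _]
Lookup 487: h=5, probe 5,6,7 → found at 7.

3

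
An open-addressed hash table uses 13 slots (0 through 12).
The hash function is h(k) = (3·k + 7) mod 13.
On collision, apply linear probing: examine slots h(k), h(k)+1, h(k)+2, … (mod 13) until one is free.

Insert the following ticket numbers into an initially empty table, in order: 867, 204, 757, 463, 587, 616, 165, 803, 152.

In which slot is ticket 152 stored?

Insert 867: h=8, slot 8 empty → index 8.
Insert 204: h=8, slot 8 occupied → index 9.
Insert 757: h=3, slot 3 empty → index 3.
Insert 463: h=5, slot 5 empty → index 5.
Insert 587: h=0, slot 0 empty → index 0.
Insert 616: h=9, slot 9 occupied → index 10.
Insert 165: h=8, slots 8,9,10 occupied → index 11.
Insert 803: h=11, slot 11 occupied → index 12.
Insert 152: h=8, slots 8,9,10,11,12,0 occupied → index 1.
Table: [587, 152, ., 757, ., 463, ., ., 867, 204, 616, 165, 803]

1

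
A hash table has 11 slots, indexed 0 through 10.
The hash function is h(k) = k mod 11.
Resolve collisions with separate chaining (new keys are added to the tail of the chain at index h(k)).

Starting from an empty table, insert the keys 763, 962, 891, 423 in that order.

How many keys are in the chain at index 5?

763 → bucket 4
962 → bucket 5
891 → bucket 0
423 → bucket 5 (collision)
Final buckets:
0: 891
1: ∅
2: ∅
3: ∅
4: 763
5: 962 -> 423
6: ∅
7: ∅
8: ∅
9: ∅
10: ∅

2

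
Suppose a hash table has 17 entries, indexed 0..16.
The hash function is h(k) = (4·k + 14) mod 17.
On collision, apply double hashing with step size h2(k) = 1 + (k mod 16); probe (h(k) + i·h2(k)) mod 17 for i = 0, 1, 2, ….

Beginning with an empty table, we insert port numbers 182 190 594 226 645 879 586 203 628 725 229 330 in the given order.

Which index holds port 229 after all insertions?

182: h=11 => slot 11
190: h=9 => slot 9
594: h=10 => slot 10
226: h=0 => slot 0
645: h=10, h2=6, probe 10,16 => slot 16
879: h=11, h2=16, probe 11,10,9,8 => slot 8
586: h=12 => slot 12
203: h=10, h2=12, probe 10,5 => slot 5
628: h=10, h2=5, probe 10,15 => slot 15
725: h=7 => slot 7
229: h=12, h2=6, probe 12,1 => slot 1
330: h=8, h2=11, probe 8,2 => slot 2
Table: [226, 229, 330, _, _, 203, _, 725, 879, 190, 594, 182, 586, _, _, 628, 645]

1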